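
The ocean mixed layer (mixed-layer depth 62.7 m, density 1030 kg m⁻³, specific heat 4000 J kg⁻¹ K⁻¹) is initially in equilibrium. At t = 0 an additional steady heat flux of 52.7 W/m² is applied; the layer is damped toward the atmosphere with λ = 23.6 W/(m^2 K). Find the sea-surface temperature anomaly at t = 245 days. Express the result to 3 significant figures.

1.91 K

Areal heat capacity C = ρ c_p D = 1030 × 4000 × 62.7 = 2.58×10^8 J/(m²·K).
τ = C / λ = 2.58×10^8 / 23.6 = 1.09×10^7 s.
Equilibrium anomaly ΔT_eq = F / λ = 52.7 / 23.6 = 2.23 K.
t = 245 days = 2.12×10^7 s, so t/τ = 1.93.
ΔT(t) = ΔT_eq (1 − e^(−t/τ)) = 2.23 × (1 − e^−1.93) = 1.91 K.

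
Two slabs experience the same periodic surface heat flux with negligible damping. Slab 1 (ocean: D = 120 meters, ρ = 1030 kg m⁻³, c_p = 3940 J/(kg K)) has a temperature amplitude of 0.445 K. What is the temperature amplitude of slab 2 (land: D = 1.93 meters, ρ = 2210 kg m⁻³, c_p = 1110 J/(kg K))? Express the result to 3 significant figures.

45.8 K

C_ocean = 4.87×10^8 J/(m²·K); C_land = 4.73×10^6 J/(m²·K).
A ∝ 1/C ⇒ A_land = A_ocean × C_ocean/C_land = 0.445 × 103 = 45.8 K.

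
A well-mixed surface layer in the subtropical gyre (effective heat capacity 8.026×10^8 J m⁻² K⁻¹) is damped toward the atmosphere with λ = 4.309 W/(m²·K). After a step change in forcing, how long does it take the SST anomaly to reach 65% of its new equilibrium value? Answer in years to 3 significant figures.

6.20 years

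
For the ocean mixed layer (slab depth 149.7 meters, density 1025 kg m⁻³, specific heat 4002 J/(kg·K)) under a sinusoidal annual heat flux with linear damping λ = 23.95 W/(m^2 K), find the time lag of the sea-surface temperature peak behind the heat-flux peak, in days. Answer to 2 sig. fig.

Areal heat capacity C = ρ c_p D = 1025 × 4002 × 149.7 = 6.14×10^8 J/(m²·K).
ω = 2π / 3.15×10^7 s = 1.99×10^-7 s⁻¹.
Phase lag φ = arctan(Cω/λ) = arctan(122/23.95) = 1.38 rad.
Time lag = φ / ω = 1.38 / 1.99×10^-7 = 6.91×10^6 s = 80.0 days.

80 days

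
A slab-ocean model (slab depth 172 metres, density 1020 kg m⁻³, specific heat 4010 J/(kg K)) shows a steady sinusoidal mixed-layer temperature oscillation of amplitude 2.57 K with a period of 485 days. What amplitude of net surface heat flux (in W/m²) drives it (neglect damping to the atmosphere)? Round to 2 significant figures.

270

Areal heat capacity C = ρ c_p D = 1020 × 4010 × 172 = 7.04×10^8 J/(m^2 K).
ω = 2π / 4.19×10^7 s = 1.50×10^-7 s⁻¹.
Cω = 7.04×10^8 × 1.50×10^-7 = 105 W/(m²·K).
F₀ = A × Cω = 2.57 × 105 = 271 W/m².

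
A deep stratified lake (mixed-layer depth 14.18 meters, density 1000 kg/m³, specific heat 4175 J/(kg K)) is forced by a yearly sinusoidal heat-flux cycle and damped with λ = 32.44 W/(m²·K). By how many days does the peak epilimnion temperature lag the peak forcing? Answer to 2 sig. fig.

Areal heat capacity C = ρ c_p D = 1000 × 4175 × 14.18 = 5.92×10^7 J m⁻² K⁻¹.
ω = 2π / 3.15×10^7 s = 1.99×10^-7 s⁻¹.
Phase lag φ = arctan(Cω/λ) = arctan(11.8/32.44) = 0.349 rad.
Time lag = φ / ω = 0.349 / 1.99×10^-7 = 1.75×10^6 s = 20.3 days.

20 days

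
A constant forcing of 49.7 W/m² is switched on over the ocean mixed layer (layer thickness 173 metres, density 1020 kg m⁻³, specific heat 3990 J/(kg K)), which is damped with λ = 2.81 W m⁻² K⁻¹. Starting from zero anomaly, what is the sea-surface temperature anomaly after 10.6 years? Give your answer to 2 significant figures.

Areal heat capacity C = ρ c_p D = 1020 × 3990 × 173 = 7.04×10^8 J/(m²·K).
τ = C / λ = 7.04×10^8 / 2.81 = 2.51×10^8 s.
Equilibrium anomaly ΔT_eq = F / λ = 49.7 / 2.81 = 17.7 K.
t = 10.6 years = 3.35×10^8 s, so t/τ = 1.34.
ΔT(t) = ΔT_eq (1 − e^(−t/τ)) = 17.7 × (1 − e^−1.34) = 13.0 K.

13 K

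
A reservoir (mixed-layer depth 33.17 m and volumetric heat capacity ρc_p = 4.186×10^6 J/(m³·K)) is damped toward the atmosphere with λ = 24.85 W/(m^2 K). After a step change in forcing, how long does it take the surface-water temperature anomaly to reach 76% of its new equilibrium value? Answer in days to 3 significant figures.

92.3 days

Areal heat capacity C = ρc_p × D = 4.186×10^6 × 33.17 = 1.39×10^8 J/(m²·K).
τ = C / λ = 1.39×10^8 / 24.85 = 5.59×10^6 s.
Fraction reached: 1 − e^(−t/τ) = 0.76 ⇒ t = −τ ln(1 − 0.76) = τ × 1.43.
t = 7.97×10^6 s = 92.3 days.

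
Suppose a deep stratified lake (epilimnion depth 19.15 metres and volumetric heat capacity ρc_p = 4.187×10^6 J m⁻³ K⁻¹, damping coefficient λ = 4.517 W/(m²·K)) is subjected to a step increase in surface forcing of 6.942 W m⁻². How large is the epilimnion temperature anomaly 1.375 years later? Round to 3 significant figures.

1.40 K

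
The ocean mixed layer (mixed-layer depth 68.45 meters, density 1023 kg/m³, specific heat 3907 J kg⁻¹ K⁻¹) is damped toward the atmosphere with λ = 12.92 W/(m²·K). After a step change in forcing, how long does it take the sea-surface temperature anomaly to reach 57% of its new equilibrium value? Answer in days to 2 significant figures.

Areal heat capacity C = ρ c_p D = 1023 × 3907 × 68.45 = 2.74×10^8 J/(m²·K).
τ = C / λ = 2.74×10^8 / 12.92 = 2.12×10^7 s.
Fraction reached: 1 − e^(−t/τ) = 0.57 ⇒ t = −τ ln(1 − 0.57) = τ × 0.844.
t = 1.79×10^7 s = 207 days.

210 days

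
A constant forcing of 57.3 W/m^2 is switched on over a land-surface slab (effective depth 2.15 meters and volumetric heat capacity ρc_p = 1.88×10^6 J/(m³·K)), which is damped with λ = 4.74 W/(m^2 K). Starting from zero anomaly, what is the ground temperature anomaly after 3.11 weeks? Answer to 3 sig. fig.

Areal heat capacity C = ρc_p × D = 1.88×10^6 × 2.15 = 4.04×10^6 J/(m²·K).
τ = C / λ = 4.04×10^6 / 4.74 = 8.53×10^5 s.
Equilibrium anomaly ΔT_eq = F / λ = 57.3 / 4.74 = 12.1 K.
t = 3.11 weeks = 1.88×10^6 s, so t/τ = 2.21.
ΔT(t) = ΔT_eq (1 − e^(−t/τ)) = 12.1 × (1 − e^−2.21) = 10.8 K.

10.8 K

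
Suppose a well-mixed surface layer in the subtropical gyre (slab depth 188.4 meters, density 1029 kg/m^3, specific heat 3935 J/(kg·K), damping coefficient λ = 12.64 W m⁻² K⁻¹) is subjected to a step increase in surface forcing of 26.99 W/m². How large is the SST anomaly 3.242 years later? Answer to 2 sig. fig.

Areal heat capacity C = ρ c_p D = 1029 × 3935 × 188.4 = 7.63×10^8 J/(m^2 K).
τ = C / λ = 7.63×10^8 / 12.64 = 6.04×10^7 s.
Equilibrium anomaly ΔT_eq = F / λ = 26.99 / 12.64 = 2.14 K.
t = 3.242 years = 1.02×10^8 s, so t/τ = 1.70.
ΔT(t) = ΔT_eq (1 − e^(−t/τ)) = 2.14 × (1 − e^−1.70) = 1.74 K.

1.7 K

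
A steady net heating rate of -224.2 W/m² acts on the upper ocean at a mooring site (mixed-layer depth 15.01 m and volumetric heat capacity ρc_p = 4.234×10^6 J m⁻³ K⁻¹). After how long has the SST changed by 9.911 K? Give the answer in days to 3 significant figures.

Areal heat capacity C = ρc_p × D = 4.234×10^6 × 15.01 = 6.36×10^7 J/(m^2 K).
Time required: Δt = C ΔT / F = 6.36×10^7 × -9.911 / -224.2 = 2.81×10^6 s.
In days: 2.81×10^6 s / (86400 s/day) = 32.5 days.

32.5 days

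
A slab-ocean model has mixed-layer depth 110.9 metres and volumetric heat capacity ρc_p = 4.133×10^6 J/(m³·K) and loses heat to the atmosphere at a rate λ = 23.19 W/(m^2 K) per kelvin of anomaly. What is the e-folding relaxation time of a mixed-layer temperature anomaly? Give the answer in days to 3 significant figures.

Areal heat capacity C = ρc_p × D = 4.133×10^6 × 110.9 = 4.58×10^8 J m⁻² K⁻¹.
Relaxation time τ = C / λ = 4.58×10^8 / 23.19 = 1.98×10^7 s.
In days: 1.98×10^7 s / (86400 s/day) = 229 days.

229 days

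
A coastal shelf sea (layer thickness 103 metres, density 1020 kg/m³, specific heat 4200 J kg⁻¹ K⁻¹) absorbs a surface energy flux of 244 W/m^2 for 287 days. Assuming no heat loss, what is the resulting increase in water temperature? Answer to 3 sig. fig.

Areal heat capacity C = ρ c_p D = 1020 × 4200 × 103 = 4.41×10^8 J/(m^2 K).
Net heat input Q = F Δt = 244 × (287 days × 86400 s/day) = 6.05×10^9 J/m².
ΔT = Q / C = 6.05×10^9 / 4.41×10^8 = 13.7 K.

13.7 K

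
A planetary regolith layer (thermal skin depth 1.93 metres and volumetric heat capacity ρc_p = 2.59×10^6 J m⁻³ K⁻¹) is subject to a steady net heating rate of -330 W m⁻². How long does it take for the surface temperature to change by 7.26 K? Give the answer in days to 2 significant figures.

Areal heat capacity C = ρc_p × D = 2.59×10^6 × 1.93 = 5.00×10^6 J m⁻² K⁻¹.
Time required: Δt = C ΔT / F = 5.00×10^6 × -7.26 / -330 = 1.10×10^5 s.
In days: 1.10×10^5 s / (86400 s/day) = 1.27 days.

1.3 days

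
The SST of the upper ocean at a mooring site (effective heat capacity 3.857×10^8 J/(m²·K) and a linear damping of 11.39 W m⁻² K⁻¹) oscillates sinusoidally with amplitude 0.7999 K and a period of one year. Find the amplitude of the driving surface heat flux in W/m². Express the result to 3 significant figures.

Areal heat capacity C = 3.857×10^8 J/(m²·K) (given).
ω = 2π / 3.15×10^7 s = 1.99×10^-7 s⁻¹.
√((Cω)² + λ²) = √((76.8)² + 11.39²) = 77.7 W/(m²·K).
F₀ = A × √((Cω)²+λ²) = 0.7999 × 77.7 = 62.1 W/m².

62.1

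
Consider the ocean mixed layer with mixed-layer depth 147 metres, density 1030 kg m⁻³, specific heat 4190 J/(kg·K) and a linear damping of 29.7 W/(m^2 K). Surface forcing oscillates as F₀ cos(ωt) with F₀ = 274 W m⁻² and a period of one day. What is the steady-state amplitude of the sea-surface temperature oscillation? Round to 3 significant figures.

Areal heat capacity C = ρ c_p D = 1030 × 4190 × 147 = 6.34×10^8 J m⁻² K⁻¹.
Angular frequency ω = 2π / T = 2π / 86400 s = 7.27×10^-5 s⁻¹.
√((Cω)² + λ²) = √((46100)² + 29.7²) = 46100 W/(m²·K).
Amplitude A = F₀ / √((Cω)²+λ²) = 274 / 46100 = 0.00594 K.

0.00594 K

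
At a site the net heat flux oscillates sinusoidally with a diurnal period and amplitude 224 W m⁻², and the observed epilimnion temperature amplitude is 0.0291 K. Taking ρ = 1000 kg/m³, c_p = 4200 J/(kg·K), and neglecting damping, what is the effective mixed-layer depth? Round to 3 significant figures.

25.2 m

ω = 2π / 86400 s = 7.27×10^-5 s⁻¹.
Required C = F₀ / (A ω) = 224 / (0.0291 × 7.27×10^-5) = 1.06×10^8 J/(m²·K).
D = C / (ρ c_p) = 1.06×10^8 / (1000 × 4200) = 25.2 m.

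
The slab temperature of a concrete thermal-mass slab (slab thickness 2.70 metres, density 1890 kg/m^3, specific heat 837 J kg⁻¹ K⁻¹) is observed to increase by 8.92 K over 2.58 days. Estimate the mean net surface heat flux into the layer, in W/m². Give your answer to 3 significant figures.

Areal heat capacity C = ρ c_p D = 1890 × 837 × 2.70 = 4.27×10^6 J/(m²·K).
Required heat per unit area: Q = C ΔT = 4.27×10^6 × 8.92 = 3.81×10^7 J/m².
Flux F = Q / Δt = 3.81×10^7 / 2.23×10^5 s = 171 W/m².

171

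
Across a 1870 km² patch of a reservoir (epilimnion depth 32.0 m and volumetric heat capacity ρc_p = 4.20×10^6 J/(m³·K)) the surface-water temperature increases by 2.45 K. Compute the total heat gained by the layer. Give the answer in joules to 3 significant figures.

Areal heat capacity C = ρc_p × D = 4.20×10^6 × 32.0 = 1.34×10^8 J/(m^2 K).
Heat per unit area: q = C ΔT = 1.34×10^8 × 2.45 = 3.29×10^8 J/m².
Total heat: Q = q × A = 3.29×10^8 × (1870 × 10⁶ m²) = 6.16×10^17 J.

6.16×10^17 J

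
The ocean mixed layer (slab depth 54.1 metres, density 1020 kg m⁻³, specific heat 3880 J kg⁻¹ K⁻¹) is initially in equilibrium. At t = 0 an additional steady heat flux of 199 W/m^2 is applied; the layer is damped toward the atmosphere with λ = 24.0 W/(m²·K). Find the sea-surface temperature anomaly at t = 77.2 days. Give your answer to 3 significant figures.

Areal heat capacity C = ρ c_p D = 1020 × 3880 × 54.1 = 2.14×10^8 J/(m²·K).
τ = C / λ = 2.14×10^8 / 24.0 = 8.92×10^6 s.
Equilibrium anomaly ΔT_eq = F / λ = 199 / 24.0 = 8.29 K.
t = 77.2 days = 6.67×10^6 s, so t/τ = 0.748.
ΔT(t) = ΔT_eq (1 − e^(−t/τ)) = 8.29 × (1 − e^−0.748) = 4.37 K.

4.37 K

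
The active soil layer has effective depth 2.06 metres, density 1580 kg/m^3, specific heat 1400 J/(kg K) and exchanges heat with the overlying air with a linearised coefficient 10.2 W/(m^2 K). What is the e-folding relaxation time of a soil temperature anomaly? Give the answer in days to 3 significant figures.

5.17 days

Areal heat capacity C = ρ c_p D = 1580 × 1400 × 2.06 = 4.56×10^6 J/(m^2 K).
Relaxation time τ = C / λ = 4.56×10^6 / 10.2 = 4.47×10^5 s.
In days: 4.47×10^5 s / (86400 s/day) = 5.17 days.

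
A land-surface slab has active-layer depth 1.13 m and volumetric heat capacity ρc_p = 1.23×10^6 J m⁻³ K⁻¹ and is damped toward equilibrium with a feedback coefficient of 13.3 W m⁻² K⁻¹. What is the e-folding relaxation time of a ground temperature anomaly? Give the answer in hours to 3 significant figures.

Areal heat capacity C = ρc_p × D = 1.23×10^6 × 1.13 = 1.39×10^6 J/(m^2 K).
Relaxation time τ = C / λ = 1.39×10^6 / 13.3 = 1.05×10^5 s.
In hours: 1.05×10^5 s / (3600 s/hour) = 29.0 hours.

29.0 hours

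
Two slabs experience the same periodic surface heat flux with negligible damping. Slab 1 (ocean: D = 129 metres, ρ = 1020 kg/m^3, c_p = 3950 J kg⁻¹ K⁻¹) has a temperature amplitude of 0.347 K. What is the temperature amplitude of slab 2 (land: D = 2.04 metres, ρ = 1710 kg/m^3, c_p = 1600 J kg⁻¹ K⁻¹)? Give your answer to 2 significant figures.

32 K

C_ocean = 5.20×10^8 J/(m²·K); C_land = 5.58×10^6 J/(m²·K).
A ∝ 1/C ⇒ A_land = A_ocean × C_ocean/C_land = 0.347 × 93.1 = 32.3 K.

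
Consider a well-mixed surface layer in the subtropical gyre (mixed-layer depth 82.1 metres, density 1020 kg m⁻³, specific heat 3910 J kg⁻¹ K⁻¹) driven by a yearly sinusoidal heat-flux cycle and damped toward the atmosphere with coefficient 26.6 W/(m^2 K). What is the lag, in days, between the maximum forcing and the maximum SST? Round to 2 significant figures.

69 days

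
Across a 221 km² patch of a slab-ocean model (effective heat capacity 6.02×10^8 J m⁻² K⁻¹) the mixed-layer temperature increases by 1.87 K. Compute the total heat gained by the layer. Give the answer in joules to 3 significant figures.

2.49×10^17 J

Areal heat capacity C = 6.02×10^8 J m⁻² K⁻¹ (given).
Heat per unit area: q = C ΔT = 6.02×10^8 × 1.87 = 1.13×10^9 J/m².
Total heat: Q = q × A = 1.13×10^9 × (221 × 10⁶ m²) = 2.49×10^17 J.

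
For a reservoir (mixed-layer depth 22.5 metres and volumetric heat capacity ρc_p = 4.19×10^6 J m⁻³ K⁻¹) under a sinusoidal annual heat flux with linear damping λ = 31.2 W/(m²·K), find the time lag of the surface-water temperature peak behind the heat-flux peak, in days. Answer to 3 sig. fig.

Areal heat capacity C = ρc_p × D = 4.19×10^6 × 22.5 = 9.43×10^7 J/(m²·K).
ω = 2π / 3.15×10^7 s = 1.99×10^-7 s⁻¹.
Phase lag φ = arctan(Cω/λ) = arctan(18.8/31.2) = 0.542 rad.
Time lag = φ / ω = 0.542 / 1.99×10^-7 = 2.72×10^6 s = 31.5 days.

31.5 days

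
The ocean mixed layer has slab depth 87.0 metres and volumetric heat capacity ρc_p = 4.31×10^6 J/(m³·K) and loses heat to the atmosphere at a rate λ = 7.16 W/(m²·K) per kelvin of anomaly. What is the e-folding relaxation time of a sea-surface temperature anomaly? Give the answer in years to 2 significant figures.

Areal heat capacity C = ρc_p × D = 4.31×10^6 × 87.0 = 3.75×10^8 J/(m^2 K).
Relaxation time τ = C / λ = 3.75×10^8 / 7.16 = 5.24×10^7 s.
In years: 5.24×10^7 s / (3.156×10^7 s/year) = 1.66 years.

1.7 years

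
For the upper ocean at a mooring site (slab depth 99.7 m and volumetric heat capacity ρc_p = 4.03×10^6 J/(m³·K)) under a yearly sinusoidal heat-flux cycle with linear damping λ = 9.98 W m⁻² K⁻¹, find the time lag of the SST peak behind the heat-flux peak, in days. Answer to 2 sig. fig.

Areal heat capacity C = ρc_p × D = 4.03×10^6 × 99.7 = 4.02×10^8 J/(m^2 K).
ω = 2π / 3.15×10^7 s = 1.99×10^-7 s⁻¹.
Phase lag φ = arctan(Cω/λ) = arctan(80.1/9.98) = 1.45 rad.
Time lag = φ / ω = 1.45 / 1.99×10^-7 = 7.26×10^6 s = 84.0 days.

84 days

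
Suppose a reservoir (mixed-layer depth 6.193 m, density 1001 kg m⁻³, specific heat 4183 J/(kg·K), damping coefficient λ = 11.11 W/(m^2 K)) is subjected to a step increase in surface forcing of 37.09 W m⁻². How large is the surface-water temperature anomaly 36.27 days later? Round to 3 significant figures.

Areal heat capacity C = ρ c_p D = 1001 × 4183 × 6.193 = 2.59×10^7 J/(m^2 K).
τ = C / λ = 2.59×10^7 / 11.11 = 2.33×10^6 s.
Equilibrium anomaly ΔT_eq = F / λ = 37.09 / 11.11 = 3.34 K.
t = 36.27 days = 3.13×10^6 s, so t/τ = 1.34.
ΔT(t) = ΔT_eq (1 − e^(−t/τ)) = 3.34 × (1 − e^−1.34) = 2.47 K.

2.47 K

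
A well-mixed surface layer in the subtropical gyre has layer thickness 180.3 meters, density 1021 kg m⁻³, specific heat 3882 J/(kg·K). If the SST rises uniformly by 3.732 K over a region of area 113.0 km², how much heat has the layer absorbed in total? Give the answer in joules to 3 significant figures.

Areal heat capacity C = ρ c_p D = 1021 × 3882 × 180.3 = 7.15×10^8 J/(m^2 K).
Heat per unit area: q = C ΔT = 7.15×10^8 × 3.732 = 2.67×10^9 J/m².
Total heat: Q = q × A = 2.67×10^9 × (113.0 × 10⁶ m²) = 3.01×10^17 J.

3.01×10^17 J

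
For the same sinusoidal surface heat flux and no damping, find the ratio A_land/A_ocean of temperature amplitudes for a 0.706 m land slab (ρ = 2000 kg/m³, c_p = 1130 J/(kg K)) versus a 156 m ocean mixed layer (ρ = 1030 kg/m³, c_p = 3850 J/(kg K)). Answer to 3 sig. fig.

388

C_ocean = 1030 × 3850 × 156 = 6.19×10^8 J/(m²·K).
C_land = 2000 × 1130 × 0.706 = 1.60×10^6 J/(m²·K).
Undamped amplitude ∝ 1/C, so A_land/A_ocean = C_ocean/C_land = 388.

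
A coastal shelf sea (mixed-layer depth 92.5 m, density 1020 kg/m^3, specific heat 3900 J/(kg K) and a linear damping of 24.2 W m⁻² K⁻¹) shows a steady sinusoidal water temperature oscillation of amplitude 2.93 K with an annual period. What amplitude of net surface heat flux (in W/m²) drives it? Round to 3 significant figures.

226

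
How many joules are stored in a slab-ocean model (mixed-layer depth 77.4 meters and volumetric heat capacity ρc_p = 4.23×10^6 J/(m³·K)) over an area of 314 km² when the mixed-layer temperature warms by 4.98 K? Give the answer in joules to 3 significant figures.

5.12×10^17 J

Areal heat capacity C = ρc_p × D = 4.23×10^6 × 77.4 = 3.27×10^8 J/(m^2 K).
Heat per unit area: q = C ΔT = 3.27×10^8 × 4.98 = 1.63×10^9 J/m².
Total heat: Q = q × A = 1.63×10^9 × (314 × 10⁶ m²) = 5.12×10^17 J.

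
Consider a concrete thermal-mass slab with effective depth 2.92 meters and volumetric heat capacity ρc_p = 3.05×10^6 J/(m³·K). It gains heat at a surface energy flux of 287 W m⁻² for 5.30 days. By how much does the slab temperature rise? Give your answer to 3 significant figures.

Areal heat capacity C = ρc_p × D = 3.05×10^6 × 2.92 = 8.91×10^6 J m⁻² K⁻¹.
Net heat input Q = F Δt = 287 × (5.30 days × 86400 s/day) = 1.31×10^8 J/m².
ΔT = Q / C = 1.31×10^8 / 8.91×10^6 = 14.8 K.

14.8 K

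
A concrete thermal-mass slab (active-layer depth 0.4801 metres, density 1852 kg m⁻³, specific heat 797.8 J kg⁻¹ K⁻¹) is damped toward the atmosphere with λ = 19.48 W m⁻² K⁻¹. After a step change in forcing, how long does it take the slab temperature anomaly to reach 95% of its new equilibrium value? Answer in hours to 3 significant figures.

Areal heat capacity C = ρ c_p D = 1852 × 797.8 × 0.4801 = 7.09×10^5 J/(m^2 K).
τ = C / λ = 7.09×10^5 / 19.48 = 36400 s.
Fraction reached: 1 − e^(−t/τ) = 0.95 ⇒ t = −τ ln(1 − 0.95) = τ × 3.00.
t = 1.09×10^5 s = 30.3 hours.

30.3 hours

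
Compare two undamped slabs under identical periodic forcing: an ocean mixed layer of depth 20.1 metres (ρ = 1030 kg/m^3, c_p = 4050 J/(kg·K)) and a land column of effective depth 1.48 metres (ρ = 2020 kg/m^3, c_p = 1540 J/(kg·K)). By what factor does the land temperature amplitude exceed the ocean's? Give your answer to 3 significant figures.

C_ocean = 1030 × 4050 × 20.1 = 8.38×10^7 J/(m²·K).
C_land = 2020 × 1540 × 1.48 = 4.60×10^6 J/(m²·K).
Undamped amplitude ∝ 1/C, so A_land/A_ocean = C_ocean/C_land = 18.2.

18.2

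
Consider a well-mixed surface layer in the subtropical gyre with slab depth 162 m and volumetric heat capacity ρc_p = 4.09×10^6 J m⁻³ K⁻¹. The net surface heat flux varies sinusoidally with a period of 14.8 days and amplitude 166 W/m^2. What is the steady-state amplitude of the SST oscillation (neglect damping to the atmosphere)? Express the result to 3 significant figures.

0.0510 K

Areal heat capacity C = ρc_p × D = 4.09×10^6 × 162 = 6.63×10^8 J/(m^2 K).
Angular frequency ω = 2π / T = 2π / 1.28×10^6 s = 4.91×10^-6 s⁻¹.
Cω = 6.63×10^8 × 4.91×10^-6 = 3260 W/(m²·K).
Amplitude A = F₀ / (Cω) = 166 / 3260 = 0.0510 K.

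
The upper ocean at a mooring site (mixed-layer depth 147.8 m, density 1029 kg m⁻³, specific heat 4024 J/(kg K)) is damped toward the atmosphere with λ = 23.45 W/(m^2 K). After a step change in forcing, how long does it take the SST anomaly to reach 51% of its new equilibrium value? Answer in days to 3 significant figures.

215 days

Areal heat capacity C = ρ c_p D = 1029 × 4024 × 147.8 = 6.12×10^8 J/(m²·K).
τ = C / λ = 6.12×10^8 / 23.45 = 2.61×10^7 s.
Fraction reached: 1 − e^(−t/τ) = 0.51 ⇒ t = −τ ln(1 − 0.51) = τ × 0.713.
t = 1.86×10^7 s = 215 days.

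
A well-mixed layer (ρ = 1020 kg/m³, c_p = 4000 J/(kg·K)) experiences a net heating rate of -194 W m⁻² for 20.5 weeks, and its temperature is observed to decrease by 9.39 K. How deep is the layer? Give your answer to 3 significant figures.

Heat input Q = F Δt = -194 × 1.24×10^7 s = -2.41×10^9 J/m².
Required areal heat capacity C = Q / ΔT = 2.56×10^8 J/(m²·K).
Depth D = C / (ρ c_p) = 2.56×10^8 / (1020 × 4000) = 62.8 m.

62.8 m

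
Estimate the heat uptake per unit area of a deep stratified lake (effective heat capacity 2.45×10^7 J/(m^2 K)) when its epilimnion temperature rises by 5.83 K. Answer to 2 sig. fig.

Areal heat capacity C = 2.45×10^7 J/(m^2 K) (given).
ΔQ = C ΔT = 2.45×10^7 × 5.83 = 1.43×10^8 J/m².

1.4×10^8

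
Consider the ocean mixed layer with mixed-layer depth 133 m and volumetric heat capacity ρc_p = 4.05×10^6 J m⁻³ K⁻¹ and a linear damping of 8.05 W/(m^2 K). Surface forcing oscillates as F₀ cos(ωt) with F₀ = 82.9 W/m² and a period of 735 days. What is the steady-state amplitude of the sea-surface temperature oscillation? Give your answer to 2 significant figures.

1.5 K

Areal heat capacity C = ρc_p × D = 4.05×10^6 × 133 = 5.39×10^8 J/(m^2 K).
Angular frequency ω = 2π / T = 2π / 6.35×10^7 s = 9.89×10^-8 s⁻¹.
√((Cω)² + λ²) = √((53.3)² + 8.05²) = 53.9 W/(m²·K).
Amplitude A = F₀ / √((Cω)²+λ²) = 82.9 / 53.9 = 1.54 K.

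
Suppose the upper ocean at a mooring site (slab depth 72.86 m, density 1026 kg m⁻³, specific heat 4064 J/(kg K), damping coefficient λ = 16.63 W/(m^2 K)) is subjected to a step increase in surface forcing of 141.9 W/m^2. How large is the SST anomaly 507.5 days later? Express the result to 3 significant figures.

7.76 K

Areal heat capacity C = ρ c_p D = 1026 × 4064 × 72.86 = 3.04×10^8 J m⁻² K⁻¹.
τ = C / λ = 3.04×10^8 / 16.63 = 1.83×10^7 s.
Equilibrium anomaly ΔT_eq = F / λ = 141.9 / 16.63 = 8.53 K.
t = 507.5 days = 4.38×10^7 s, so t/τ = 2.40.
ΔT(t) = ΔT_eq (1 − e^(−t/τ)) = 8.53 × (1 − e^−2.40) = 7.76 K.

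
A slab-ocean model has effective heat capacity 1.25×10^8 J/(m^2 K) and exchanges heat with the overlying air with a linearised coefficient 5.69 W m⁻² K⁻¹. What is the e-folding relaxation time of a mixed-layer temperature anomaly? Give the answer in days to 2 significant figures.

Areal heat capacity C = 1.25×10^8 J/(m^2 K) (given).
Relaxation time τ = C / λ = 1.25×10^8 / 5.69 = 2.20×10^7 s.
In days: 2.20×10^7 s / (86400 s/day) = 254 days.

250 days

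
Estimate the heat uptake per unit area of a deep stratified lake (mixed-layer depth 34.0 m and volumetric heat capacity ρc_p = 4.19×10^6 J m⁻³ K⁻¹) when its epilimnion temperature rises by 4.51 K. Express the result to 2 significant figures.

6.4×10^8

Areal heat capacity C = ρc_p × D = 4.19×10^6 × 34.0 = 1.42×10^8 J/(m^2 K).
ΔQ = C ΔT = 1.42×10^8 × 4.51 = 6.42×10^8 J/m².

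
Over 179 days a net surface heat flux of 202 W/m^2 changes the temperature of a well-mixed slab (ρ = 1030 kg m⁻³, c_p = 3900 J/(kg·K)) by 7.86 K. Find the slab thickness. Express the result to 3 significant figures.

Heat input Q = F Δt = 202 × 1.55×10^7 s = 3.12×10^9 J/m².
Required areal heat capacity C = Q / ΔT = 3.97×10^8 J/(m²·K).
Depth D = C / (ρ c_p) = 3.97×10^8 / (1030 × 3900) = 98.9 m.

98.9 m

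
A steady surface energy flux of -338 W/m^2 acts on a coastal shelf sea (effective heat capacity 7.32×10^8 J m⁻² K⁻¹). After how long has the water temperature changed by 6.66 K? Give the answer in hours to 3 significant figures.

Areal heat capacity C = 7.32×10^8 J m⁻² K⁻¹ (given).
Time required: Δt = C ΔT / F = 7.32×10^8 × -6.66 / -338 = 1.44×10^7 s.
In hours: 1.44×10^7 s / (3600 s/hour) = 4010 hours.

4010 hours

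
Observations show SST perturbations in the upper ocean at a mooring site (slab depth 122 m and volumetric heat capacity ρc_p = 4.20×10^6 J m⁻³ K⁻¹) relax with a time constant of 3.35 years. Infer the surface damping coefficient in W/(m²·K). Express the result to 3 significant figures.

4.85

Areal heat capacity C = ρc_p × D = 4.20×10^6 × 122 = 5.12×10^8 J/(m²·K).
τ = 3.35 years = 1.06×10^8 s.
λ = C / τ = 5.12×10^8 / 1.06×10^8 = 4.85 W/(m²·K).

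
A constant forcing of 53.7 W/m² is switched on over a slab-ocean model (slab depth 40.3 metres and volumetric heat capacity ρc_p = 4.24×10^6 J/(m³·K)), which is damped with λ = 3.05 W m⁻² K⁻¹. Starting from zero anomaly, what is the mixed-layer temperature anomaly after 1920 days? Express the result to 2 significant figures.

17 K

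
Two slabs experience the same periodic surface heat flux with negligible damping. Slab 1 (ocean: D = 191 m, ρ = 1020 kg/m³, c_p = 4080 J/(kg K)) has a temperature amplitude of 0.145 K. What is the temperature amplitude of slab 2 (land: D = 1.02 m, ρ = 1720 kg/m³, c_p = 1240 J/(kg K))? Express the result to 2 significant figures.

C_ocean = 7.95×10^8 J/(m²·K); C_land = 2.18×10^6 J/(m²·K).
A ∝ 1/C ⇒ A_land = A_ocean × C_ocean/C_land = 0.145 × 365 = 53.0 K.

53 K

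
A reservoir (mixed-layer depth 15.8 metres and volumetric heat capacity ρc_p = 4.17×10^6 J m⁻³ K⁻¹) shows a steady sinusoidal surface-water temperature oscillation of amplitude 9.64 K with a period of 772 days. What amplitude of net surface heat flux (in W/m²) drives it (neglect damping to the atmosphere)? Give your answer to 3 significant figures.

59.8

Areal heat capacity C = ρc_p × D = 4.17×10^6 × 15.8 = 6.59×10^7 J m⁻² K⁻¹.
ω = 2π / 6.67×10^7 s = 9.42×10^-8 s⁻¹.
Cω = 6.59×10^7 × 9.42×10^-8 = 6.21 W/(m²·K).
F₀ = A × Cω = 9.64 × 6.21 = 59.8 W/m².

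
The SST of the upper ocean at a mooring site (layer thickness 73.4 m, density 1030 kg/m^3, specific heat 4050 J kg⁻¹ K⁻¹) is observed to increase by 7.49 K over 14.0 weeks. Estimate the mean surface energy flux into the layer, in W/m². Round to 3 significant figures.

Areal heat capacity C = ρ c_p D = 1030 × 4050 × 73.4 = 3.06×10^8 J/(m^2 K).
Required heat per unit area: Q = C ΔT = 3.06×10^8 × 7.49 = 2.29×10^9 J/m².
Flux F = Q / Δt = 2.29×10^9 / 8.47×10^6 s = 271 W/m².

271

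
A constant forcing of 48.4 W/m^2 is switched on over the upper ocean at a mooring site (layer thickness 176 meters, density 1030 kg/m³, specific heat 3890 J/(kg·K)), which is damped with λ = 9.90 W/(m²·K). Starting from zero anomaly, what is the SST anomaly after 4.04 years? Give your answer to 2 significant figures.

4.1 K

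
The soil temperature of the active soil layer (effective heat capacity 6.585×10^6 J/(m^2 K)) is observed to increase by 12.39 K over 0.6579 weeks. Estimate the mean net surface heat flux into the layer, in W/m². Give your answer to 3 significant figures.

205

Areal heat capacity C = 6.585×10^6 J/(m^2 K) (given).
Required heat per unit area: Q = C ΔT = 6.58×10^6 × 12.39 = 8.16×10^7 J/m².
Flux F = Q / Δt = 8.16×10^7 / 3.98×10^5 s = 205 W/m².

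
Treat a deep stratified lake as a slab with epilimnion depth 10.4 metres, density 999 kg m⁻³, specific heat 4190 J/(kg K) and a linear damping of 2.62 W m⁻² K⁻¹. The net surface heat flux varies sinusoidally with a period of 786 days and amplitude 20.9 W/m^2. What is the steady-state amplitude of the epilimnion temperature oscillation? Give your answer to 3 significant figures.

4.35 K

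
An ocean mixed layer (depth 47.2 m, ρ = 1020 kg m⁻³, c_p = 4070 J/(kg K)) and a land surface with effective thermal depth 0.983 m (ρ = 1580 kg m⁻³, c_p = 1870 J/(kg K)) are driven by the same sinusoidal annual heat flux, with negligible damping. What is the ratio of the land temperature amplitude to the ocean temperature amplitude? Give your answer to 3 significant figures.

67.5

C_ocean = 1020 × 4070 × 47.2 = 1.96×10^8 J/(m²·K).
C_land = 1580 × 1870 × 0.983 = 2.90×10^6 J/(m²·K).
Undamped amplitude ∝ 1/C, so A_land/A_ocean = C_ocean/C_land = 67.5.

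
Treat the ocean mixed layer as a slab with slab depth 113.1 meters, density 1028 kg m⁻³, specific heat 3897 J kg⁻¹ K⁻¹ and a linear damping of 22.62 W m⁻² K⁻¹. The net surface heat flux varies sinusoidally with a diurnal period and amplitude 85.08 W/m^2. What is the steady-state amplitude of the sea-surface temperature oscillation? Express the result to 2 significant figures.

0.0026 K

Areal heat capacity C = ρ c_p D = 1028 × 3897 × 113.1 = 4.53×10^8 J/(m²·K).
Angular frequency ω = 2π / T = 2π / 86400 s = 7.27×10^-5 s⁻¹.
√((Cω)² + λ²) = √((32900)² + 22.62²) = 32900 W/(m²·K).
Amplitude A = F₀ / √((Cω)²+λ²) = 85.08 / 32900 = 0.00258 K.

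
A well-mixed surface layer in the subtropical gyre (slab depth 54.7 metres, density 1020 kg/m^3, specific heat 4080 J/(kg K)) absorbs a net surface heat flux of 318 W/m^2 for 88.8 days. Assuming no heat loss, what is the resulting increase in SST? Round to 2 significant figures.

11 K

Areal heat capacity C = ρ c_p D = 1020 × 4080 × 54.7 = 2.28×10^8 J m⁻² K⁻¹.
Net heat input Q = F Δt = 318 × (88.8 days × 86400 s/day) = 2.44×10^9 J/m².
ΔT = Q / C = 2.44×10^9 / 2.28×10^8 = 10.7 K.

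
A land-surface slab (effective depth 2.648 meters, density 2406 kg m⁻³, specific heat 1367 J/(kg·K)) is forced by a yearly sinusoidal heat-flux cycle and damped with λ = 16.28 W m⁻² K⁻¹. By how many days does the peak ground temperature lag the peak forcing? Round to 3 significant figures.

6.17 days

Areal heat capacity C = ρ c_p D = 2406 × 1367 × 2.648 = 8.71×10^6 J m⁻² K⁻¹.
ω = 2π / 3.15×10^7 s = 1.99×10^-7 s⁻¹.
Phase lag φ = arctan(Cω/λ) = arctan(1.74/16.28) = 0.106 rad.
Time lag = φ / ω = 0.106 / 1.99×10^-7 = 5.33×10^5 s = 6.17 days.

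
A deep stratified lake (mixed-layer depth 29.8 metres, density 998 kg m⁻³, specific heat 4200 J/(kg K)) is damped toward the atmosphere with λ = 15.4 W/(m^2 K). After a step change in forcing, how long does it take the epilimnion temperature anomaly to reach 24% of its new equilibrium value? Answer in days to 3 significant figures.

25.8 days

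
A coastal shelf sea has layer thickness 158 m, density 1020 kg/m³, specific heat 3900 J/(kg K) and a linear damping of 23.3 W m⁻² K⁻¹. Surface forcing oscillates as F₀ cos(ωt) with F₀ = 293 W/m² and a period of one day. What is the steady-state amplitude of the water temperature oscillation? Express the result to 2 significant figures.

0.0064 K

Areal heat capacity C = ρ c_p D = 1020 × 3900 × 158 = 6.29×10^8 J m⁻² K⁻¹.
Angular frequency ω = 2π / T = 2π / 86400 s = 7.27×10^-5 s⁻¹.
√((Cω)² + λ²) = √((45700)² + 23.3²) = 45700 W/(m²·K).
Amplitude A = F₀ / √((Cω)²+λ²) = 293 / 45700 = 0.00641 K.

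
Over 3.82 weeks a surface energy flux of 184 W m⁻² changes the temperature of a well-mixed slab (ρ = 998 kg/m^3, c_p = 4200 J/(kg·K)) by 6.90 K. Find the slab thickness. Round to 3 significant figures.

Heat input Q = F Δt = 184 × 2.31×10^6 s = 4.25×10^8 J/m².
Required areal heat capacity C = Q / ΔT = 6.16×10^7 J/(m²·K).
Depth D = C / (ρ c_p) = 6.16×10^7 / (998 × 4200) = 14.7 m.

14.7 m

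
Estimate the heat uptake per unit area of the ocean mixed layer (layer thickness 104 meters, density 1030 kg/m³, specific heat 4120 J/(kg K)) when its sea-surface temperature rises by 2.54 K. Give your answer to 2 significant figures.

Areal heat capacity C = ρ c_p D = 1030 × 4120 × 104 = 4.41×10^8 J/(m²·K).
ΔQ = C ΔT = 4.41×10^8 × 2.54 = 1.12×10^9 J/m².

1.1×10^9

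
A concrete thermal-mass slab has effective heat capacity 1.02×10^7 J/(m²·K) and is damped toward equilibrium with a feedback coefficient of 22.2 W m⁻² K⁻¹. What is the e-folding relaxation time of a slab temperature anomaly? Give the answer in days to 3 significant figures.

5.32 days

Areal heat capacity C = 1.02×10^7 J/(m²·K) (given).
Relaxation time τ = C / λ = 1.02×10^7 / 22.2 = 4.59×10^5 s.
In days: 4.59×10^5 s / (86400 s/day) = 5.32 days.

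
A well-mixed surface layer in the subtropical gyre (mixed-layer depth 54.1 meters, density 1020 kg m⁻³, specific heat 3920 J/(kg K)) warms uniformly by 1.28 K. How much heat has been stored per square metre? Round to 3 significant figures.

Areal heat capacity C = ρ c_p D = 1020 × 3920 × 54.1 = 2.16×10^8 J m⁻² K⁻¹.
ΔQ = C ΔT = 2.16×10^8 × 1.28 = 2.77×10^8 J/m².

2.77×10^8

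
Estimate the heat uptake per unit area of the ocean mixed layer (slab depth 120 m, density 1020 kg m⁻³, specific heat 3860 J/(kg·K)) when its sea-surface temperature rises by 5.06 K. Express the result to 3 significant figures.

2.39×10^9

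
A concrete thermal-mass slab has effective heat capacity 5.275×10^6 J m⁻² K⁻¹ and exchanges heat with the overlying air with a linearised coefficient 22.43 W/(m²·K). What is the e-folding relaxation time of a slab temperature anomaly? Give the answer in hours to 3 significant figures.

Areal heat capacity C = 5.275×10^6 J m⁻² K⁻¹ (given).
Relaxation time τ = C / λ = 5.28×10^6 / 22.43 = 2.35×10^5 s.
In hours: 2.35×10^5 s / (3600 s/hour) = 65.3 hours.

65.3 hours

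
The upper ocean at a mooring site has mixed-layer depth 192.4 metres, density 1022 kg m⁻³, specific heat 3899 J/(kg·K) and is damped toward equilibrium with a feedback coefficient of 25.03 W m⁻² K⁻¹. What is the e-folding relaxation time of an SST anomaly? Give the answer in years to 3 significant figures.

0.971 years

Areal heat capacity C = ρ c_p D = 1022 × 3899 × 192.4 = 7.67×10^8 J/(m²·K).
Relaxation time τ = C / λ = 7.67×10^8 / 25.03 = 3.06×10^7 s.
In years: 3.06×10^7 s / (3.156×10^7 s/year) = 0.971 years.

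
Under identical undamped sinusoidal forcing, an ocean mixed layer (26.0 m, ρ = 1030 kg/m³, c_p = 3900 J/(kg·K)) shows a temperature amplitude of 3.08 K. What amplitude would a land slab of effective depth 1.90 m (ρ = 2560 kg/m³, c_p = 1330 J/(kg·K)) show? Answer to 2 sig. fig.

50 K

C_ocean = 1.04×10^8 J/(m²·K); C_land = 6.47×10^6 J/(m²·K).
A ∝ 1/C ⇒ A_land = A_ocean × C_ocean/C_land = 3.08 × 16.1 = 49.7 K.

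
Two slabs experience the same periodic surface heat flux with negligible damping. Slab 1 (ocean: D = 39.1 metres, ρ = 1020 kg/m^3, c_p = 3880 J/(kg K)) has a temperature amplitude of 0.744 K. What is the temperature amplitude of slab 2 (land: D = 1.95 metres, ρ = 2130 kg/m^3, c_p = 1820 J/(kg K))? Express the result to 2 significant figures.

15 K

C_ocean = 1.55×10^8 J/(m²·K); C_land = 7.56×10^6 J/(m²·K).
A ∝ 1/C ⇒ A_land = A_ocean × C_ocean/C_land = 0.744 × 20.5 = 15.2 K.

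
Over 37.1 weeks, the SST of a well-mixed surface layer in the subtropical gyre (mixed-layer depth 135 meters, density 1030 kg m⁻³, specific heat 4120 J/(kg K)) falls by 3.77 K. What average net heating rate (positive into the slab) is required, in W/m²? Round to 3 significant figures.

Areal heat capacity C = ρ c_p D = 1030 × 4120 × 135 = 5.73×10^8 J/(m²·K).
Required heat per unit area: Q = C ΔT = 5.73×10^8 × -3.77 = -2.16×10^9 J/m².
Flux F = Q / Δt = -2.16×10^9 / 2.24×10^7 s = -96.3 W/m².

-96.3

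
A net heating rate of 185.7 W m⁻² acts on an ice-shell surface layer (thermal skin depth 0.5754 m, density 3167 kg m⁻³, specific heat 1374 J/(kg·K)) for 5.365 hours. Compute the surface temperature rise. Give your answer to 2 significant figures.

1.4 K

Areal heat capacity C = ρ c_p D = 3167 × 1374 × 0.5754 = 2.50×10^6 J/(m^2 K).
Net heat input Q = F Δt = 185.7 × (5.365 hours × 3600 s/hour) = 3.59×10^6 J/m².
ΔT = Q / C = 3.59×10^6 / 2.50×10^6 = 1.43 K.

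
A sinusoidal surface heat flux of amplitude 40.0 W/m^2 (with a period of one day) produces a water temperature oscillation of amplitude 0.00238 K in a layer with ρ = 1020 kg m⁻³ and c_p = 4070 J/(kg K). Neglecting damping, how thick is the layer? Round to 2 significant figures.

ω = 2π / 86400 s = 7.27×10^-5 s⁻¹.
Required C = F₀ / (A ω) = 40.0 / (0.00238 × 7.27×10^-5) = 2.31×10^8 J/(m²·K).
D = C / (ρ c_p) = 2.31×10^8 / (1020 × 4070) = 55.7 m.

56 m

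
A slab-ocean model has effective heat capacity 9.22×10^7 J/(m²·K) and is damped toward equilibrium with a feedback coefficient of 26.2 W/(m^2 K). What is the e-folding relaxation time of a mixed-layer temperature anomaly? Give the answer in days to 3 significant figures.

40.7 days

Areal heat capacity C = 9.22×10^7 J/(m²·K) (given).
Relaxation time τ = C / λ = 9.22×10^7 / 26.2 = 3.52×10^6 s.
In days: 3.52×10^6 s / (86400 s/day) = 40.7 days.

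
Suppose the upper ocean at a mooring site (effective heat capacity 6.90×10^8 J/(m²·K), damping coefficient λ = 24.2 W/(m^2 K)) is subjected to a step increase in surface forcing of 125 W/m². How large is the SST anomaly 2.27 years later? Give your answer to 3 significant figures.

4.75 K

Areal heat capacity C = 6.90×10^8 J/(m²·K) (given).
τ = C / λ = 6.90×10^8 / 24.2 = 2.85×10^7 s.
Equilibrium anomaly ΔT_eq = F / λ = 125 / 24.2 = 5.17 K.
t = 2.27 years = 7.16×10^7 s, so t/τ = 2.51.
ΔT(t) = ΔT_eq (1 − e^(−t/τ)) = 5.17 × (1 − e^−2.51) = 4.75 K.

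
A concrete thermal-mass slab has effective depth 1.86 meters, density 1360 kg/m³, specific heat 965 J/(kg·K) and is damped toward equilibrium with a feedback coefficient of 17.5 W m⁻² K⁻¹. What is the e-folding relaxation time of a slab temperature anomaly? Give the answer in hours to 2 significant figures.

39 hours

Areal heat capacity C = ρ c_p D = 1360 × 965 × 1.86 = 2.44×10^6 J/(m^2 K).
Relaxation time τ = C / λ = 2.44×10^6 / 17.5 = 1.39×10^5 s.
In hours: 1.39×10^5 s / (3600 s/hour) = 38.7 hours.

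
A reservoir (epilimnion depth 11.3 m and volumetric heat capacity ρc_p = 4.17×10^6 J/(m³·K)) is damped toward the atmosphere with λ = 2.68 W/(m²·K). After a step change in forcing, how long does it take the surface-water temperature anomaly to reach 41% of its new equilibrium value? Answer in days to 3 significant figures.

Areal heat capacity C = ρc_p × D = 4.17×10^6 × 11.3 = 4.71×10^7 J/(m^2 K).
τ = C / λ = 4.71×10^7 / 2.68 = 1.76×10^7 s.
Fraction reached: 1 − e^(−t/τ) = 0.41 ⇒ t = −τ ln(1 − 0.41) = τ × 0.528.
t = 9.28×10^6 s = 107 days.

107 days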